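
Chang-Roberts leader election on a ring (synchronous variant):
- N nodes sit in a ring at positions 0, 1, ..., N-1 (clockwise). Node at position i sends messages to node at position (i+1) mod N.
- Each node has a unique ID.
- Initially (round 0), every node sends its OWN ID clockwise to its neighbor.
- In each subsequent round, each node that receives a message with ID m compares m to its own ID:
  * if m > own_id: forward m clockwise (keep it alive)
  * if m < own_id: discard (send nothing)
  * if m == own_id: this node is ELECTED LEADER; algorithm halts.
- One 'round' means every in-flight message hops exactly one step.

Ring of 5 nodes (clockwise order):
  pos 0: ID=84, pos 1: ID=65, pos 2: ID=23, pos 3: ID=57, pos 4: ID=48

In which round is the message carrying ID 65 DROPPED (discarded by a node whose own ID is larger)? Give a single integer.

Answer: 4

Derivation:
Round 1: pos1(id65) recv 84: fwd; pos2(id23) recv 65: fwd; pos3(id57) recv 23: drop; pos4(id48) recv 57: fwd; pos0(id84) recv 48: drop
Round 2: pos2(id23) recv 84: fwd; pos3(id57) recv 65: fwd; pos0(id84) recv 57: drop
Round 3: pos3(id57) recv 84: fwd; pos4(id48) recv 65: fwd
Round 4: pos4(id48) recv 84: fwd; pos0(id84) recv 65: drop
Round 5: pos0(id84) recv 84: ELECTED
Message ID 65 originates at pos 1; dropped at pos 0 in round 4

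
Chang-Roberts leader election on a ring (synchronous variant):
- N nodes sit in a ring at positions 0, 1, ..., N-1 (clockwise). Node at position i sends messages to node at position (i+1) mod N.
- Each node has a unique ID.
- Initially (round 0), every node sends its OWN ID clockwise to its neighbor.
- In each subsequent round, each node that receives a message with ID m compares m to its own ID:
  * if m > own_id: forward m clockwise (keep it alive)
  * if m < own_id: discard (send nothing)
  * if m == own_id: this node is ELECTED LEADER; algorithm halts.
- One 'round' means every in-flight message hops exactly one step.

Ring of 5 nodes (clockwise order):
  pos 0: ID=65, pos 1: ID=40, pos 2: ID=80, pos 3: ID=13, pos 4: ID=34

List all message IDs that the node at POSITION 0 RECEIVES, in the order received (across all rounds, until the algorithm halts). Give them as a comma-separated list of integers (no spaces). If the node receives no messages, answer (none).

Round 1: pos1(id40) recv 65: fwd; pos2(id80) recv 40: drop; pos3(id13) recv 80: fwd; pos4(id34) recv 13: drop; pos0(id65) recv 34: drop
Round 2: pos2(id80) recv 65: drop; pos4(id34) recv 80: fwd
Round 3: pos0(id65) recv 80: fwd
Round 4: pos1(id40) recv 80: fwd
Round 5: pos2(id80) recv 80: ELECTED

Answer: 34,80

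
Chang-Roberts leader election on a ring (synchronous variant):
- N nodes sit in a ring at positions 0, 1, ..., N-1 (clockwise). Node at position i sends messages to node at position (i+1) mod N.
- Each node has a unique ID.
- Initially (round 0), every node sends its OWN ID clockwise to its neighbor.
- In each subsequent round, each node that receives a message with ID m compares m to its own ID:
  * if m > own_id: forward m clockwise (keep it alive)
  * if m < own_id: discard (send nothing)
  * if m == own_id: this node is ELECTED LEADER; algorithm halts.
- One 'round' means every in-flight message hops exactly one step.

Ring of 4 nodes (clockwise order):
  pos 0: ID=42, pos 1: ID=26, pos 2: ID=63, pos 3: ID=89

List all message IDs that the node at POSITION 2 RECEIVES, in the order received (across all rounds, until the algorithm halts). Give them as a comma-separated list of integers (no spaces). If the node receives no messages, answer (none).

Answer: 26,42,89

Derivation:
Round 1: pos1(id26) recv 42: fwd; pos2(id63) recv 26: drop; pos3(id89) recv 63: drop; pos0(id42) recv 89: fwd
Round 2: pos2(id63) recv 42: drop; pos1(id26) recv 89: fwd
Round 3: pos2(id63) recv 89: fwd
Round 4: pos3(id89) recv 89: ELECTED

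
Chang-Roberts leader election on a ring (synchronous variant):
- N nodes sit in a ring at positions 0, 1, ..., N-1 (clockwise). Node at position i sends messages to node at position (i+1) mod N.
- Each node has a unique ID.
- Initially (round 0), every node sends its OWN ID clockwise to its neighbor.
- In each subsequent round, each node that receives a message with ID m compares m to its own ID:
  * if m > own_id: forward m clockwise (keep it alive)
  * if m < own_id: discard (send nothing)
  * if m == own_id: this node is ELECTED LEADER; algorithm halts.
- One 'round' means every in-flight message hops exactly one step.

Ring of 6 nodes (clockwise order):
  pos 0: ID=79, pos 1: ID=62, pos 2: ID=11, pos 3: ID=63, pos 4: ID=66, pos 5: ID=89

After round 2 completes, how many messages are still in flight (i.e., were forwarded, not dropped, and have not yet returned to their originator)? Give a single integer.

Round 1: pos1(id62) recv 79: fwd; pos2(id11) recv 62: fwd; pos3(id63) recv 11: drop; pos4(id66) recv 63: drop; pos5(id89) recv 66: drop; pos0(id79) recv 89: fwd
Round 2: pos2(id11) recv 79: fwd; pos3(id63) recv 62: drop; pos1(id62) recv 89: fwd
After round 2: 2 messages still in flight

Answer: 2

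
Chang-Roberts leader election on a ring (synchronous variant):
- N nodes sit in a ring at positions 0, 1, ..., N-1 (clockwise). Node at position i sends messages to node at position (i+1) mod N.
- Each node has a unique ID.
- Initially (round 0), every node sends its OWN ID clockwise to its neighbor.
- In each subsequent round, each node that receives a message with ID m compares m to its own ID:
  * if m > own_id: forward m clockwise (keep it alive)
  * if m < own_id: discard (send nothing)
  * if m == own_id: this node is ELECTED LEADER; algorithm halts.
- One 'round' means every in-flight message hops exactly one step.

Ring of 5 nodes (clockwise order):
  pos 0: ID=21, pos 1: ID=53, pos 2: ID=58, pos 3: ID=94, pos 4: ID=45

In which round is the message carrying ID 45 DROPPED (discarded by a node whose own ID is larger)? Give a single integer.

Round 1: pos1(id53) recv 21: drop; pos2(id58) recv 53: drop; pos3(id94) recv 58: drop; pos4(id45) recv 94: fwd; pos0(id21) recv 45: fwd
Round 2: pos0(id21) recv 94: fwd; pos1(id53) recv 45: drop
Round 3: pos1(id53) recv 94: fwd
Round 4: pos2(id58) recv 94: fwd
Round 5: pos3(id94) recv 94: ELECTED
Message ID 45 originates at pos 4; dropped at pos 1 in round 2

Answer: 2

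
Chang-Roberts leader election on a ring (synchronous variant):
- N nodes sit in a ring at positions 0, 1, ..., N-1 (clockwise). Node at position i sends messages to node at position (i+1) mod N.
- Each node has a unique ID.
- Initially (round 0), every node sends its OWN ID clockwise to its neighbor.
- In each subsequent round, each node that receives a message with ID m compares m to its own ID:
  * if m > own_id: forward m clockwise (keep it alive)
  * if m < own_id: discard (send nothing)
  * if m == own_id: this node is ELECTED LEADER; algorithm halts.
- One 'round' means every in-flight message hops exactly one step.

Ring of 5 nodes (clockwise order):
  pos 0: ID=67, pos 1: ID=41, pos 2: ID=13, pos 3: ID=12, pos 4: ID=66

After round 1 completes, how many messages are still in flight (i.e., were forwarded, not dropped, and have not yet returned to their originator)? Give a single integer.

Answer: 3

Derivation:
Round 1: pos1(id41) recv 67: fwd; pos2(id13) recv 41: fwd; pos3(id12) recv 13: fwd; pos4(id66) recv 12: drop; pos0(id67) recv 66: drop
After round 1: 3 messages still in flight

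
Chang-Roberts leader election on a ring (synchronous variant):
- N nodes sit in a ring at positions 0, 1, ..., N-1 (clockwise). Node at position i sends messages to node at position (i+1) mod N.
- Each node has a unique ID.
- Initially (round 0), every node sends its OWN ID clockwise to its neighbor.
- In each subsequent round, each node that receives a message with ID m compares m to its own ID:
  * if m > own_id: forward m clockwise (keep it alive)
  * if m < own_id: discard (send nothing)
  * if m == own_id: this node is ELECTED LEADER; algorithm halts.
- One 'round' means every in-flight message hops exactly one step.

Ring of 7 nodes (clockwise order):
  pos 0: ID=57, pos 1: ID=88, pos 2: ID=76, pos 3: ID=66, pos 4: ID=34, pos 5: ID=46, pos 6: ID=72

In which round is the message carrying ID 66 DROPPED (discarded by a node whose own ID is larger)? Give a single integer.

Round 1: pos1(id88) recv 57: drop; pos2(id76) recv 88: fwd; pos3(id66) recv 76: fwd; pos4(id34) recv 66: fwd; pos5(id46) recv 34: drop; pos6(id72) recv 46: drop; pos0(id57) recv 72: fwd
Round 2: pos3(id66) recv 88: fwd; pos4(id34) recv 76: fwd; pos5(id46) recv 66: fwd; pos1(id88) recv 72: drop
Round 3: pos4(id34) recv 88: fwd; pos5(id46) recv 76: fwd; pos6(id72) recv 66: drop
Round 4: pos5(id46) recv 88: fwd; pos6(id72) recv 76: fwd
Round 5: pos6(id72) recv 88: fwd; pos0(id57) recv 76: fwd
Round 6: pos0(id57) recv 88: fwd; pos1(id88) recv 76: drop
Round 7: pos1(id88) recv 88: ELECTED
Message ID 66 originates at pos 3; dropped at pos 6 in round 3

Answer: 3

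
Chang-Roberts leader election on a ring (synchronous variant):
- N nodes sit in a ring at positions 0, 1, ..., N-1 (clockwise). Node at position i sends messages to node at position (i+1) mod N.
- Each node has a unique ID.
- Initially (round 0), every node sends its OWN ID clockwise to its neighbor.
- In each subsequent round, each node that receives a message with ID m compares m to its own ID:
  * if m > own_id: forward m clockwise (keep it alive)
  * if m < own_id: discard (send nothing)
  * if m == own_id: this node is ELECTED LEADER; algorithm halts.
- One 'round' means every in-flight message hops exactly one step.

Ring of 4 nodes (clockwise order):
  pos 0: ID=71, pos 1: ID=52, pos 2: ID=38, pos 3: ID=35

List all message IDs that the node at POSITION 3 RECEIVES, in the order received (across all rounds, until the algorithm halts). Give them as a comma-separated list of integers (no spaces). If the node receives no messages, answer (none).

Round 1: pos1(id52) recv 71: fwd; pos2(id38) recv 52: fwd; pos3(id35) recv 38: fwd; pos0(id71) recv 35: drop
Round 2: pos2(id38) recv 71: fwd; pos3(id35) recv 52: fwd; pos0(id71) recv 38: drop
Round 3: pos3(id35) recv 71: fwd; pos0(id71) recv 52: drop
Round 4: pos0(id71) recv 71: ELECTED

Answer: 38,52,71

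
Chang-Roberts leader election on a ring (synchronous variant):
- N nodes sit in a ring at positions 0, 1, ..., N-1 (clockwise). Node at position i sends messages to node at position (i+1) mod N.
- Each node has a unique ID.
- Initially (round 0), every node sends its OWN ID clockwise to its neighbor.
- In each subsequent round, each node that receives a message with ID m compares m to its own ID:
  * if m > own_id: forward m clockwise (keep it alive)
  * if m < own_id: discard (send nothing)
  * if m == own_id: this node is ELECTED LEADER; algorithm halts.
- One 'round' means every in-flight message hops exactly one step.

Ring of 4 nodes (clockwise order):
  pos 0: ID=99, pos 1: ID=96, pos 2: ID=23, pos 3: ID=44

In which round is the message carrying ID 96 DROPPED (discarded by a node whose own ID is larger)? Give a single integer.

Round 1: pos1(id96) recv 99: fwd; pos2(id23) recv 96: fwd; pos3(id44) recv 23: drop; pos0(id99) recv 44: drop
Round 2: pos2(id23) recv 99: fwd; pos3(id44) recv 96: fwd
Round 3: pos3(id44) recv 99: fwd; pos0(id99) recv 96: drop
Round 4: pos0(id99) recv 99: ELECTED
Message ID 96 originates at pos 1; dropped at pos 0 in round 3

Answer: 3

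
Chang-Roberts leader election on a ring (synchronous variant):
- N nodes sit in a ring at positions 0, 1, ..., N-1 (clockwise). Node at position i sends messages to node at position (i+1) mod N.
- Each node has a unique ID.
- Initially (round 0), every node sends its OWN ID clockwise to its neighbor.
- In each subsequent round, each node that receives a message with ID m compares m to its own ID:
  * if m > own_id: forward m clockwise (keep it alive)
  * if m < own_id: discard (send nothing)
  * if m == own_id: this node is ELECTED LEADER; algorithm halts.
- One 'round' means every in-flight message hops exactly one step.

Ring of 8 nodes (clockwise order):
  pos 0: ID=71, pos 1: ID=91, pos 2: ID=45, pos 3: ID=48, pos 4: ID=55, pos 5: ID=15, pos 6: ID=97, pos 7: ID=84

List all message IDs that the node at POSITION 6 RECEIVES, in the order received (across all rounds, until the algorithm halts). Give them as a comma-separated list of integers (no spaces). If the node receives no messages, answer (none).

Answer: 15,55,91,97

Derivation:
Round 1: pos1(id91) recv 71: drop; pos2(id45) recv 91: fwd; pos3(id48) recv 45: drop; pos4(id55) recv 48: drop; pos5(id15) recv 55: fwd; pos6(id97) recv 15: drop; pos7(id84) recv 97: fwd; pos0(id71) recv 84: fwd
Round 2: pos3(id48) recv 91: fwd; pos6(id97) recv 55: drop; pos0(id71) recv 97: fwd; pos1(id91) recv 84: drop
Round 3: pos4(id55) recv 91: fwd; pos1(id91) recv 97: fwd
Round 4: pos5(id15) recv 91: fwd; pos2(id45) recv 97: fwd
Round 5: pos6(id97) recv 91: drop; pos3(id48) recv 97: fwd
Round 6: pos4(id55) recv 97: fwd
Round 7: pos5(id15) recv 97: fwd
Round 8: pos6(id97) recv 97: ELECTED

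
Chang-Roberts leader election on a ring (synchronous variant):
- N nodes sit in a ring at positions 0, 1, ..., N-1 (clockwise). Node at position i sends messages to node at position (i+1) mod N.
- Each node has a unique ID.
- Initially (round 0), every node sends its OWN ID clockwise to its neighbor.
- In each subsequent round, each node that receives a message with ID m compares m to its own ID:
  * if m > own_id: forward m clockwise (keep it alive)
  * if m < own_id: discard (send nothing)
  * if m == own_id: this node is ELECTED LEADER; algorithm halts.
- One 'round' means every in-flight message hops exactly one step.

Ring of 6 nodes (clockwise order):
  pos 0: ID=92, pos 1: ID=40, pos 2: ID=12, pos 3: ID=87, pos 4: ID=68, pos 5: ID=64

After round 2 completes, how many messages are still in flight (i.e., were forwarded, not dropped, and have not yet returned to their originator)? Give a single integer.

Round 1: pos1(id40) recv 92: fwd; pos2(id12) recv 40: fwd; pos3(id87) recv 12: drop; pos4(id68) recv 87: fwd; pos5(id64) recv 68: fwd; pos0(id92) recv 64: drop
Round 2: pos2(id12) recv 92: fwd; pos3(id87) recv 40: drop; pos5(id64) recv 87: fwd; pos0(id92) recv 68: drop
After round 2: 2 messages still in flight

Answer: 2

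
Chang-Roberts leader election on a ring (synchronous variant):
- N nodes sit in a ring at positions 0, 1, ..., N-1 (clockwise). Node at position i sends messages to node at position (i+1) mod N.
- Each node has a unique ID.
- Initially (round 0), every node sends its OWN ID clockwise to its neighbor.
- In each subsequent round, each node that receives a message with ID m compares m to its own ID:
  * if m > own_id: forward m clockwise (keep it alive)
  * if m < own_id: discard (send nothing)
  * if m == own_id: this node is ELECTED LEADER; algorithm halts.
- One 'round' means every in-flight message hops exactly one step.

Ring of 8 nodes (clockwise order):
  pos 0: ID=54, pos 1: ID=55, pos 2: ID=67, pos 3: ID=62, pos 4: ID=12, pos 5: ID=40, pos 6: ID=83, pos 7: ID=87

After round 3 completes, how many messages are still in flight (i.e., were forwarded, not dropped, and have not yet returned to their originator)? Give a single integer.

Answer: 2

Derivation:
Round 1: pos1(id55) recv 54: drop; pos2(id67) recv 55: drop; pos3(id62) recv 67: fwd; pos4(id12) recv 62: fwd; pos5(id40) recv 12: drop; pos6(id83) recv 40: drop; pos7(id87) recv 83: drop; pos0(id54) recv 87: fwd
Round 2: pos4(id12) recv 67: fwd; pos5(id40) recv 62: fwd; pos1(id55) recv 87: fwd
Round 3: pos5(id40) recv 67: fwd; pos6(id83) recv 62: drop; pos2(id67) recv 87: fwd
After round 3: 2 messages still in flight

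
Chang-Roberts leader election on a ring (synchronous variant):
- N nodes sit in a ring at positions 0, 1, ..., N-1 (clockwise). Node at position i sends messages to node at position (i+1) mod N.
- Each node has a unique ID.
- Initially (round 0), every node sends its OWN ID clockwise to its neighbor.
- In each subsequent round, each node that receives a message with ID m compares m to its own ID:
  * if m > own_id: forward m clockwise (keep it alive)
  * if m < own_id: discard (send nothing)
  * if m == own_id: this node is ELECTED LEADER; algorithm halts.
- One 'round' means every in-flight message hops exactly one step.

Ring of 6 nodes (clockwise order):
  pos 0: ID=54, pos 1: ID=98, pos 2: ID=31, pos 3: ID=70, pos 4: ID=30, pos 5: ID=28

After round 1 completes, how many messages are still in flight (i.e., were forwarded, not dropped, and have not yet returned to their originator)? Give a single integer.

Round 1: pos1(id98) recv 54: drop; pos2(id31) recv 98: fwd; pos3(id70) recv 31: drop; pos4(id30) recv 70: fwd; pos5(id28) recv 30: fwd; pos0(id54) recv 28: drop
After round 1: 3 messages still in flight

Answer: 3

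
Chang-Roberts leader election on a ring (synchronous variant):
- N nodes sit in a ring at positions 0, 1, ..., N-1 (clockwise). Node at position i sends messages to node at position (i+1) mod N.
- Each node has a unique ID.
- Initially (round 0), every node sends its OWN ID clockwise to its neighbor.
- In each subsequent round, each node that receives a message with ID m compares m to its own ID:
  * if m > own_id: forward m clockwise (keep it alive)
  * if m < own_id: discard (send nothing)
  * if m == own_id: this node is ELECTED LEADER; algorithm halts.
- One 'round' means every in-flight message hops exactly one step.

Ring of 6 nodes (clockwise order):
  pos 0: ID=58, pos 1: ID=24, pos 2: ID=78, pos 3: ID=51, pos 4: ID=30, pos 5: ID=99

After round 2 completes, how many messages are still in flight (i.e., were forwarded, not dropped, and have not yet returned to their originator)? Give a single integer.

Answer: 2

Derivation:
Round 1: pos1(id24) recv 58: fwd; pos2(id78) recv 24: drop; pos3(id51) recv 78: fwd; pos4(id30) recv 51: fwd; pos5(id99) recv 30: drop; pos0(id58) recv 99: fwd
Round 2: pos2(id78) recv 58: drop; pos4(id30) recv 78: fwd; pos5(id99) recv 51: drop; pos1(id24) recv 99: fwd
After round 2: 2 messages still in flight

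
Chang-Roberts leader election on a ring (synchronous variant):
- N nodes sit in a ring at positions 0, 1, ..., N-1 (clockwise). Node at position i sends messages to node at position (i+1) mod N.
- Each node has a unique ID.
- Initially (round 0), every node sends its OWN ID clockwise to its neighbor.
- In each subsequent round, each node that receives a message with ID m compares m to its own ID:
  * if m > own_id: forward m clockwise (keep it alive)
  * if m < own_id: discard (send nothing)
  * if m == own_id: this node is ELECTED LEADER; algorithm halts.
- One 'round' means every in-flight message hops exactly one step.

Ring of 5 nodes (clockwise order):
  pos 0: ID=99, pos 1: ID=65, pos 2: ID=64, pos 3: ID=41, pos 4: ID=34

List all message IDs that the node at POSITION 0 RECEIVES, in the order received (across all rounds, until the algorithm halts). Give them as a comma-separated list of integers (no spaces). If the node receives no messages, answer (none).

Round 1: pos1(id65) recv 99: fwd; pos2(id64) recv 65: fwd; pos3(id41) recv 64: fwd; pos4(id34) recv 41: fwd; pos0(id99) recv 34: drop
Round 2: pos2(id64) recv 99: fwd; pos3(id41) recv 65: fwd; pos4(id34) recv 64: fwd; pos0(id99) recv 41: drop
Round 3: pos3(id41) recv 99: fwd; pos4(id34) recv 65: fwd; pos0(id99) recv 64: drop
Round 4: pos4(id34) recv 99: fwd; pos0(id99) recv 65: drop
Round 5: pos0(id99) recv 99: ELECTED

Answer: 34,41,64,65,99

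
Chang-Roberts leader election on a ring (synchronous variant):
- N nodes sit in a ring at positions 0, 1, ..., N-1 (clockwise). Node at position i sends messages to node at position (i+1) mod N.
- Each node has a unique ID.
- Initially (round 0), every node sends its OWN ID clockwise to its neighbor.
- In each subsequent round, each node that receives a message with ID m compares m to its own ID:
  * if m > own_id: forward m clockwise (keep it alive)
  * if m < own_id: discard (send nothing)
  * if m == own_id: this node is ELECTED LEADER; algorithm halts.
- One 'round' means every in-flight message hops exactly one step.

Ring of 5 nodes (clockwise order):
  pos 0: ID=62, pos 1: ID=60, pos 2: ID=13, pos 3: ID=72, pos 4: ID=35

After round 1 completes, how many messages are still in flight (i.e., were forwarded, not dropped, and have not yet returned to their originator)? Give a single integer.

Answer: 3

Derivation:
Round 1: pos1(id60) recv 62: fwd; pos2(id13) recv 60: fwd; pos3(id72) recv 13: drop; pos4(id35) recv 72: fwd; pos0(id62) recv 35: drop
After round 1: 3 messages still in flight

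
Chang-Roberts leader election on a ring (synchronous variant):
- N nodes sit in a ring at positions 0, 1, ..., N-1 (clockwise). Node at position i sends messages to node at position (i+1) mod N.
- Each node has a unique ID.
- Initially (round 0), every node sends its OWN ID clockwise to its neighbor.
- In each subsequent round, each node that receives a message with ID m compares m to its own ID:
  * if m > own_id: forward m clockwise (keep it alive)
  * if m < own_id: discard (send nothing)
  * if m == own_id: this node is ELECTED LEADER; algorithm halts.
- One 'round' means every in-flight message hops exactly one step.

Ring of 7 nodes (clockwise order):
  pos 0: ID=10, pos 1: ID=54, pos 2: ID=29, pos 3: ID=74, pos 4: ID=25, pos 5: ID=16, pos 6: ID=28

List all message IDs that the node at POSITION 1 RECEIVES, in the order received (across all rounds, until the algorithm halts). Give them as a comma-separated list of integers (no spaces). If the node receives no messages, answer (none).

Answer: 10,28,74

Derivation:
Round 1: pos1(id54) recv 10: drop; pos2(id29) recv 54: fwd; pos3(id74) recv 29: drop; pos4(id25) recv 74: fwd; pos5(id16) recv 25: fwd; pos6(id28) recv 16: drop; pos0(id10) recv 28: fwd
Round 2: pos3(id74) recv 54: drop; pos5(id16) recv 74: fwd; pos6(id28) recv 25: drop; pos1(id54) recv 28: drop
Round 3: pos6(id28) recv 74: fwd
Round 4: pos0(id10) recv 74: fwd
Round 5: pos1(id54) recv 74: fwd
Round 6: pos2(id29) recv 74: fwd
Round 7: pos3(id74) recv 74: ELECTED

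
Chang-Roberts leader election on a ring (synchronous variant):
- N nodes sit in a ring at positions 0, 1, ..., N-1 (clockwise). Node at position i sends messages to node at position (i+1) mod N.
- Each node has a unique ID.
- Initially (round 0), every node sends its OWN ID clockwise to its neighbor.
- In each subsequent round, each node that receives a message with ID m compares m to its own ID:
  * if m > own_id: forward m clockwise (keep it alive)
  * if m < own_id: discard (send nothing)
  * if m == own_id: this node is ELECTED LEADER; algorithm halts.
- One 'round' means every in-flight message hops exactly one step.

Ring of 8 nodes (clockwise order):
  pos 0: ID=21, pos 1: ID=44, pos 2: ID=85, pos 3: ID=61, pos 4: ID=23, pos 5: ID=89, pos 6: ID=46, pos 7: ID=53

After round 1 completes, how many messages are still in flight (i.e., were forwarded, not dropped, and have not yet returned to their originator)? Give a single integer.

Answer: 4

Derivation:
Round 1: pos1(id44) recv 21: drop; pos2(id85) recv 44: drop; pos3(id61) recv 85: fwd; pos4(id23) recv 61: fwd; pos5(id89) recv 23: drop; pos6(id46) recv 89: fwd; pos7(id53) recv 46: drop; pos0(id21) recv 53: fwd
After round 1: 4 messages still in flight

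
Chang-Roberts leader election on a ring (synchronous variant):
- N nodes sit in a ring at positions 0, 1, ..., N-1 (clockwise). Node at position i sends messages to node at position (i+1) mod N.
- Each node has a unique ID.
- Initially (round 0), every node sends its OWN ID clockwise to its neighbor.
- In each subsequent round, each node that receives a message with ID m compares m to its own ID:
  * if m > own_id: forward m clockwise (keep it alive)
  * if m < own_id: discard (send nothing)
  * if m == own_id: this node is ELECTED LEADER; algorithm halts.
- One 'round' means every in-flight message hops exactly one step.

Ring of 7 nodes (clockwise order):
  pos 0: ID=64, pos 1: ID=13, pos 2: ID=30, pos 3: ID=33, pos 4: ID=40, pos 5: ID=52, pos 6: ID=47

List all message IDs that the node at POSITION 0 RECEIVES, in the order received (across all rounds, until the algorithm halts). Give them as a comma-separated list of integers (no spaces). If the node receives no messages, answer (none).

Round 1: pos1(id13) recv 64: fwd; pos2(id30) recv 13: drop; pos3(id33) recv 30: drop; pos4(id40) recv 33: drop; pos5(id52) recv 40: drop; pos6(id47) recv 52: fwd; pos0(id64) recv 47: drop
Round 2: pos2(id30) recv 64: fwd; pos0(id64) recv 52: drop
Round 3: pos3(id33) recv 64: fwd
Round 4: pos4(id40) recv 64: fwd
Round 5: pos5(id52) recv 64: fwd
Round 6: pos6(id47) recv 64: fwd
Round 7: pos0(id64) recv 64: ELECTED

Answer: 47,52,64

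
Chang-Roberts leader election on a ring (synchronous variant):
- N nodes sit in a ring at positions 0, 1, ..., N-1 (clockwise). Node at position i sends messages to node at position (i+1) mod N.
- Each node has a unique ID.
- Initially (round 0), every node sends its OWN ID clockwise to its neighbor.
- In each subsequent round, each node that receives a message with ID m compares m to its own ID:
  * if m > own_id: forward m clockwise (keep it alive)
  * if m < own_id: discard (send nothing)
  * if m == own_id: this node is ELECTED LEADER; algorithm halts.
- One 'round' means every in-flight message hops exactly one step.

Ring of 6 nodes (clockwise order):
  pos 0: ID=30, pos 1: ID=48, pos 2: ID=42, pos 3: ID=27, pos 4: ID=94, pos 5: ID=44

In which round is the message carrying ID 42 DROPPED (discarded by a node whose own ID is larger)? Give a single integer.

Round 1: pos1(id48) recv 30: drop; pos2(id42) recv 48: fwd; pos3(id27) recv 42: fwd; pos4(id94) recv 27: drop; pos5(id44) recv 94: fwd; pos0(id30) recv 44: fwd
Round 2: pos3(id27) recv 48: fwd; pos4(id94) recv 42: drop; pos0(id30) recv 94: fwd; pos1(id48) recv 44: drop
Round 3: pos4(id94) recv 48: drop; pos1(id48) recv 94: fwd
Round 4: pos2(id42) recv 94: fwd
Round 5: pos3(id27) recv 94: fwd
Round 6: pos4(id94) recv 94: ELECTED
Message ID 42 originates at pos 2; dropped at pos 4 in round 2

Answer: 2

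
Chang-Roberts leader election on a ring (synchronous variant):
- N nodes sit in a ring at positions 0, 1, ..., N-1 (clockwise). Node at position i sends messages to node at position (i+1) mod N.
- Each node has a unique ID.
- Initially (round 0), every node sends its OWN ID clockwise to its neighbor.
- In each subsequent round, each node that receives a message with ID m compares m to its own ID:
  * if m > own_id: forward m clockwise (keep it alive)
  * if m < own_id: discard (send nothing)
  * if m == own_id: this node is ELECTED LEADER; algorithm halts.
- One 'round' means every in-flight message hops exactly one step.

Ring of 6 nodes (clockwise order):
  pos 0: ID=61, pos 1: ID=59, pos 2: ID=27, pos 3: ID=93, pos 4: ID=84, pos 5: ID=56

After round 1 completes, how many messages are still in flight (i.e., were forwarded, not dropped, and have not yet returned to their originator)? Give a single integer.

Answer: 4

Derivation:
Round 1: pos1(id59) recv 61: fwd; pos2(id27) recv 59: fwd; pos3(id93) recv 27: drop; pos4(id84) recv 93: fwd; pos5(id56) recv 84: fwd; pos0(id61) recv 56: drop
After round 1: 4 messages still in flight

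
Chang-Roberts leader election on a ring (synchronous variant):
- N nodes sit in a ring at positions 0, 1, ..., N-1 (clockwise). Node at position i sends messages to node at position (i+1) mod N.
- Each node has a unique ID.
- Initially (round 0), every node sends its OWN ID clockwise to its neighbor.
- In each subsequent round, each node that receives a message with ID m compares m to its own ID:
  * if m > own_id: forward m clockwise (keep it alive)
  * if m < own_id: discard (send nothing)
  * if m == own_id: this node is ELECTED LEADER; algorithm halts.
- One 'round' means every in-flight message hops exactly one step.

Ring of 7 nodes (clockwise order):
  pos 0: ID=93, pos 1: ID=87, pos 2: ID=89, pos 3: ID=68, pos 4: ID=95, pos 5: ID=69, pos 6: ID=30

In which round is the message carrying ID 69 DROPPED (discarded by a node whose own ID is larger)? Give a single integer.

Answer: 2

Derivation:
Round 1: pos1(id87) recv 93: fwd; pos2(id89) recv 87: drop; pos3(id68) recv 89: fwd; pos4(id95) recv 68: drop; pos5(id69) recv 95: fwd; pos6(id30) recv 69: fwd; pos0(id93) recv 30: drop
Round 2: pos2(id89) recv 93: fwd; pos4(id95) recv 89: drop; pos6(id30) recv 95: fwd; pos0(id93) recv 69: drop
Round 3: pos3(id68) recv 93: fwd; pos0(id93) recv 95: fwd
Round 4: pos4(id95) recv 93: drop; pos1(id87) recv 95: fwd
Round 5: pos2(id89) recv 95: fwd
Round 6: pos3(id68) recv 95: fwd
Round 7: pos4(id95) recv 95: ELECTED
Message ID 69 originates at pos 5; dropped at pos 0 in round 2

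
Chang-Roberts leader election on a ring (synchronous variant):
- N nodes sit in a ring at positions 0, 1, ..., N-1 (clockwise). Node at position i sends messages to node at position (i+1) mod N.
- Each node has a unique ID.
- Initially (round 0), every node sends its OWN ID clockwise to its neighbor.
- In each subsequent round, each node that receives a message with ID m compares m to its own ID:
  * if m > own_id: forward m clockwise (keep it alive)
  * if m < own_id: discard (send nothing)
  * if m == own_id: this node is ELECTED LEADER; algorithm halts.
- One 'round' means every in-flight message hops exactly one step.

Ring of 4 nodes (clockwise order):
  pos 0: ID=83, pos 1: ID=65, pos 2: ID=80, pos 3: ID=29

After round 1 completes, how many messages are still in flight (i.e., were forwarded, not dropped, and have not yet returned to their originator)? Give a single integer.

Round 1: pos1(id65) recv 83: fwd; pos2(id80) recv 65: drop; pos3(id29) recv 80: fwd; pos0(id83) recv 29: drop
After round 1: 2 messages still in flight

Answer: 2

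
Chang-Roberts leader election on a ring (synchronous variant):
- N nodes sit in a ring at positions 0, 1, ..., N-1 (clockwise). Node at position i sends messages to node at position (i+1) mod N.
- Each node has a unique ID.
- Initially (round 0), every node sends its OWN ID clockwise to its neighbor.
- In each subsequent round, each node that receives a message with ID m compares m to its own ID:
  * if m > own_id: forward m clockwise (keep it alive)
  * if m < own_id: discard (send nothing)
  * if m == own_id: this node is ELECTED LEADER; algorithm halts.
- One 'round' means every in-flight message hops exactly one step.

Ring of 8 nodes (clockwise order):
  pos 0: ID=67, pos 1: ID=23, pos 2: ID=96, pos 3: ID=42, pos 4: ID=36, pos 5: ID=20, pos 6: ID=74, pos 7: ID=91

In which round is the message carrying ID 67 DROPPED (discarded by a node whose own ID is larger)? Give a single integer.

Answer: 2

Derivation:
Round 1: pos1(id23) recv 67: fwd; pos2(id96) recv 23: drop; pos3(id42) recv 96: fwd; pos4(id36) recv 42: fwd; pos5(id20) recv 36: fwd; pos6(id74) recv 20: drop; pos7(id91) recv 74: drop; pos0(id67) recv 91: fwd
Round 2: pos2(id96) recv 67: drop; pos4(id36) recv 96: fwd; pos5(id20) recv 42: fwd; pos6(id74) recv 36: drop; pos1(id23) recv 91: fwd
Round 3: pos5(id20) recv 96: fwd; pos6(id74) recv 42: drop; pos2(id96) recv 91: drop
Round 4: pos6(id74) recv 96: fwd
Round 5: pos7(id91) recv 96: fwd
Round 6: pos0(id67) recv 96: fwd
Round 7: pos1(id23) recv 96: fwd
Round 8: pos2(id96) recv 96: ELECTED
Message ID 67 originates at pos 0; dropped at pos 2 in round 2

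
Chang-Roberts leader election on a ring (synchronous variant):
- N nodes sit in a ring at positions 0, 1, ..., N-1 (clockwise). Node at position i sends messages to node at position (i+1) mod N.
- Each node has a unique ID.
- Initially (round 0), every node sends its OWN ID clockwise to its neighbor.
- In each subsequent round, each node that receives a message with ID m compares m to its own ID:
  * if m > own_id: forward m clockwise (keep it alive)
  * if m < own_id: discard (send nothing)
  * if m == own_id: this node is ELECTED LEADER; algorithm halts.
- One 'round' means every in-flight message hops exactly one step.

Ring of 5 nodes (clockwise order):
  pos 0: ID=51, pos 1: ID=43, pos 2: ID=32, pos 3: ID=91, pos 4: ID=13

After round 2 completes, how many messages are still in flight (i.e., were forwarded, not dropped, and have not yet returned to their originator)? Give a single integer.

Answer: 2

Derivation:
Round 1: pos1(id43) recv 51: fwd; pos2(id32) recv 43: fwd; pos3(id91) recv 32: drop; pos4(id13) recv 91: fwd; pos0(id51) recv 13: drop
Round 2: pos2(id32) recv 51: fwd; pos3(id91) recv 43: drop; pos0(id51) recv 91: fwd
After round 2: 2 messages still in flight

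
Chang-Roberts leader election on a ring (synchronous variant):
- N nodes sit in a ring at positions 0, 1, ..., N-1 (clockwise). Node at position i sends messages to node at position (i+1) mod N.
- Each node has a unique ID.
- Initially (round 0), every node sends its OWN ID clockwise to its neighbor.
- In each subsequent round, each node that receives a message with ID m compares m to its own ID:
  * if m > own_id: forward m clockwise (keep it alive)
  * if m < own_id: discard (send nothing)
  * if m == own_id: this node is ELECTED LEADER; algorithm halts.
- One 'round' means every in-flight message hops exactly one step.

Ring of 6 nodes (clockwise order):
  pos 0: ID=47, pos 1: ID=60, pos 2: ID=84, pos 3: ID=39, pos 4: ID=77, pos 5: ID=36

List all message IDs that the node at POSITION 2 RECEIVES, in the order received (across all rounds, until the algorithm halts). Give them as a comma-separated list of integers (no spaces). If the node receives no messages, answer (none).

Round 1: pos1(id60) recv 47: drop; pos2(id84) recv 60: drop; pos3(id39) recv 84: fwd; pos4(id77) recv 39: drop; pos5(id36) recv 77: fwd; pos0(id47) recv 36: drop
Round 2: pos4(id77) recv 84: fwd; pos0(id47) recv 77: fwd
Round 3: pos5(id36) recv 84: fwd; pos1(id60) recv 77: fwd
Round 4: pos0(id47) recv 84: fwd; pos2(id84) recv 77: drop
Round 5: pos1(id60) recv 84: fwd
Round 6: pos2(id84) recv 84: ELECTED

Answer: 60,77,84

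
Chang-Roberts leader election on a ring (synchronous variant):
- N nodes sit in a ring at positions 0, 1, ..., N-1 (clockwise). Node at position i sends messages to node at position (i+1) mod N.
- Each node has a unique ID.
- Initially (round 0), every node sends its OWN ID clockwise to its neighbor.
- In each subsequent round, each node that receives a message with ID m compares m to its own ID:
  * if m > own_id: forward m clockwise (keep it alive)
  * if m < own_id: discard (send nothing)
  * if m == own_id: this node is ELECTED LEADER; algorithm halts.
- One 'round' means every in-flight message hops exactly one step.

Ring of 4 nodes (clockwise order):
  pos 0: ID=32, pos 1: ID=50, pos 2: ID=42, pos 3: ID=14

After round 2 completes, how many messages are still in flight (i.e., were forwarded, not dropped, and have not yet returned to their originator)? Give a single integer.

Round 1: pos1(id50) recv 32: drop; pos2(id42) recv 50: fwd; pos3(id14) recv 42: fwd; pos0(id32) recv 14: drop
Round 2: pos3(id14) recv 50: fwd; pos0(id32) recv 42: fwd
After round 2: 2 messages still in flight

Answer: 2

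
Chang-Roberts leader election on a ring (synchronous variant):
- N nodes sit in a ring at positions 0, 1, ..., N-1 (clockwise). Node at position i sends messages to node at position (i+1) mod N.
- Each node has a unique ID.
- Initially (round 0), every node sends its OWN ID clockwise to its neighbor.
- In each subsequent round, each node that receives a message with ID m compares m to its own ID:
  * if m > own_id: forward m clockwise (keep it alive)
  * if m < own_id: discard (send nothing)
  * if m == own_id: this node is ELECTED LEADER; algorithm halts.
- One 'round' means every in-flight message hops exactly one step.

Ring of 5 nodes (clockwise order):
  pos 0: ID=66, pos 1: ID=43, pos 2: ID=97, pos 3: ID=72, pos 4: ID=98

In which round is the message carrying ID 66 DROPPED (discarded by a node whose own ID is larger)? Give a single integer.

Round 1: pos1(id43) recv 66: fwd; pos2(id97) recv 43: drop; pos3(id72) recv 97: fwd; pos4(id98) recv 72: drop; pos0(id66) recv 98: fwd
Round 2: pos2(id97) recv 66: drop; pos4(id98) recv 97: drop; pos1(id43) recv 98: fwd
Round 3: pos2(id97) recv 98: fwd
Round 4: pos3(id72) recv 98: fwd
Round 5: pos4(id98) recv 98: ELECTED
Message ID 66 originates at pos 0; dropped at pos 2 in round 2

Answer: 2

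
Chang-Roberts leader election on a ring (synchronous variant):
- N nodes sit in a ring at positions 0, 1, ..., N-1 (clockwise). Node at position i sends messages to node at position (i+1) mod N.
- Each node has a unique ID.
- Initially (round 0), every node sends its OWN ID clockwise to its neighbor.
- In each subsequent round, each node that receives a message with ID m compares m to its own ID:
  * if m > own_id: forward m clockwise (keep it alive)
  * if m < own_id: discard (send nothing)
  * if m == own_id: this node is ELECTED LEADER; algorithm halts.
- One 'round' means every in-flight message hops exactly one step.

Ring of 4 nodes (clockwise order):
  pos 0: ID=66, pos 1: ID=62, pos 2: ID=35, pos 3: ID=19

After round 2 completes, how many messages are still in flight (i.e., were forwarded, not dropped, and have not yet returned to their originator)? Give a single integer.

Round 1: pos1(id62) recv 66: fwd; pos2(id35) recv 62: fwd; pos3(id19) recv 35: fwd; pos0(id66) recv 19: drop
Round 2: pos2(id35) recv 66: fwd; pos3(id19) recv 62: fwd; pos0(id66) recv 35: drop
After round 2: 2 messages still in flight

Answer: 2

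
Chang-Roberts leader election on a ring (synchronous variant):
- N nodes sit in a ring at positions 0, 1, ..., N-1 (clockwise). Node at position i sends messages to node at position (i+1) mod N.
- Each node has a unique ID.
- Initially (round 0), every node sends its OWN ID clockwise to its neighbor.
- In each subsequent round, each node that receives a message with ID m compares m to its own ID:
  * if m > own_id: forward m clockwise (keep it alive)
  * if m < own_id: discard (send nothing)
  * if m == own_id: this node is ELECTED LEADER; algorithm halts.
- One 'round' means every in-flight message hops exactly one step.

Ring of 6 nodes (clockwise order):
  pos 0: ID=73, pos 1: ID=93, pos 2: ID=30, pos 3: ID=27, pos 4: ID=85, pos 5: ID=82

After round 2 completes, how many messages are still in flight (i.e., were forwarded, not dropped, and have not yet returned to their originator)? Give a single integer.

Round 1: pos1(id93) recv 73: drop; pos2(id30) recv 93: fwd; pos3(id27) recv 30: fwd; pos4(id85) recv 27: drop; pos5(id82) recv 85: fwd; pos0(id73) recv 82: fwd
Round 2: pos3(id27) recv 93: fwd; pos4(id85) recv 30: drop; pos0(id73) recv 85: fwd; pos1(id93) recv 82: drop
After round 2: 2 messages still in flight

Answer: 2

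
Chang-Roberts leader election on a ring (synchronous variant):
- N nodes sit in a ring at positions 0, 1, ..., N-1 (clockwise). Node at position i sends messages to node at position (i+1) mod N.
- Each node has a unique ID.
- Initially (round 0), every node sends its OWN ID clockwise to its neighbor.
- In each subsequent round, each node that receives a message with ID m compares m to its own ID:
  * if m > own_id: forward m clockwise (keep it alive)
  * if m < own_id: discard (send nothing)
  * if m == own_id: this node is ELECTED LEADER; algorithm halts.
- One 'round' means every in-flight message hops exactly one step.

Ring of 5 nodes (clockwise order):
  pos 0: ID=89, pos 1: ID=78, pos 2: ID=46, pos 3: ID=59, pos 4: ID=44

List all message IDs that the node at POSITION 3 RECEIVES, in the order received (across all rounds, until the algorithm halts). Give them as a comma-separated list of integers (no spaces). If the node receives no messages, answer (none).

Round 1: pos1(id78) recv 89: fwd; pos2(id46) recv 78: fwd; pos3(id59) recv 46: drop; pos4(id44) recv 59: fwd; pos0(id89) recv 44: drop
Round 2: pos2(id46) recv 89: fwd; pos3(id59) recv 78: fwd; pos0(id89) recv 59: drop
Round 3: pos3(id59) recv 89: fwd; pos4(id44) recv 78: fwd
Round 4: pos4(id44) recv 89: fwd; pos0(id89) recv 78: drop
Round 5: pos0(id89) recv 89: ELECTED

Answer: 46,78,89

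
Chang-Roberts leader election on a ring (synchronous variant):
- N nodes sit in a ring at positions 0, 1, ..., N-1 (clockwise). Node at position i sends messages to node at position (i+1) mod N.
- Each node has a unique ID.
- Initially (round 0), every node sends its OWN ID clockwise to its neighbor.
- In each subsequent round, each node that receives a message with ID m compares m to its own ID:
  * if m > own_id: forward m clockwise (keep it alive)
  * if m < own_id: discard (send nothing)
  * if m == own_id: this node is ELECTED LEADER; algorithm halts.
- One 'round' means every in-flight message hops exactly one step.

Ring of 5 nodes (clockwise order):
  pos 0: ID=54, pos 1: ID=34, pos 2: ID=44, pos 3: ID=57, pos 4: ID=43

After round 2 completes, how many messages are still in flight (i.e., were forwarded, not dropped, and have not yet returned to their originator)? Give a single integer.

Answer: 2

Derivation:
Round 1: pos1(id34) recv 54: fwd; pos2(id44) recv 34: drop; pos3(id57) recv 44: drop; pos4(id43) recv 57: fwd; pos0(id54) recv 43: drop
Round 2: pos2(id44) recv 54: fwd; pos0(id54) recv 57: fwd
After round 2: 2 messages still in flight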